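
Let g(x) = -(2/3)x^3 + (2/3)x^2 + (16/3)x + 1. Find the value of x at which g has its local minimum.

g'(x) = -2x^2 + (4/3)x + 16/3. Setting g'(x) = 0 gives x ∈ {-4/3, 2}.
g''(x) = -4x + 4/3. g''(-4/3) = 20/3 > 0 ⇒ local minimum; g''(2) = -20/3 < 0 ⇒ local maximum.
So the local minimum value is g(-4/3) = -271/81.

-4/3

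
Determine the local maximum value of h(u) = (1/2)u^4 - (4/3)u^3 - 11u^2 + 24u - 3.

55/6

Critical points: h'(u) = 2u^3 - 4u^2 - 22u + 24 vanishes at u = -3, 1, 4.
Second-derivative test with h''(u) = 6u^2 - 8u - 22: h''(-3) = 56 > 0 ⇒ local minimum; h''(1) = -24 < 0 ⇒ local maximum; h''(4) = 42 > 0 ⇒ local minimum.
The local maximum is h(1) = 55/6.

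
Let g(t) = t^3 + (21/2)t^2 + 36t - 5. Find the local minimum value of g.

Critical points: g'(t) = 3t^2 + 21t + 36 vanishes at t = -4, -3.
Second-derivative test with g''(t) = 6t + 21: g''(-4) = -3 < 0 ⇒ local maximum; g''(-3) = 3 > 0 ⇒ local minimum.
So the local minimum value is g(-3) = -91/2.

-91/2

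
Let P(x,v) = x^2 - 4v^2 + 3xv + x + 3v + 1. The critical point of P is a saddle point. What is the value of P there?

21/25

∂P/∂x = 2x + 3v + 1 = 0 and ∂P/∂v = 3x - 8v + 3 = 0, so (x, v) = (-17/25, 3/25).
The Hessian has P_{xx} = 2, P_{vv} = -8, P_{xv} = 3, giving D = -25 < 0, so the point is a saddle point.
P(-17/25, 3/25) = 21/25.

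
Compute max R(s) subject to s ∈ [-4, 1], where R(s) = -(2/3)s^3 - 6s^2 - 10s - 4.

2/3

Differentiating, R'(s) = -2s^2 - 12s - 10; whose only zero in [-4, 1] is s = -1.
Compare values at every candidate in [-4, 1]: R(-4) = -52/3; R(-1) = 2/3; R(1) = -62/3.
Hence the absolute maximum is 2/3 at s = -1.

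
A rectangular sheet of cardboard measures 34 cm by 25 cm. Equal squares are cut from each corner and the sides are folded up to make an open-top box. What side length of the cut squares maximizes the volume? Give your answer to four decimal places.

With cut size x, the volume is V(x) = x(34 − 2x)(25 − 2x) for 0 < x < 12.5.
V'(x) = 12x^2 − 236x + 850. Setting V'(x) = 0 gives x ≈ 4.7480 (the root in (0, 12.5)).
V''(x) = 24x − 236 is negative there, so this is the maximum; V ≈ 1803.8128.

4.7480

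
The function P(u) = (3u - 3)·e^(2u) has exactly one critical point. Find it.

1/2

P'(u) = 3·e^(2u) + (3u - 3)·2·e^(2u) = (6u - 3)·e^(2u). Since e^(2u) > 0, the only critical point is u = 1/2.
P''(1/2) has the same sign as 6 > 0, so this is a local minimum.
P(1/2) = (-3/2)·e^(1) ≈ -4.0774.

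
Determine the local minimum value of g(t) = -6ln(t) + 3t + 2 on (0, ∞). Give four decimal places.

g'(t) = -6/t + 3 = 0 gives t = 2.
g''(t) = 6/t², which is positive for t > 0, so this is a local minimum.
g(2) = -6·ln(2) + 6 + 2 ≈ 3.8411.

3.8411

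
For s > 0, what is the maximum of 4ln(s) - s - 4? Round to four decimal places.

R'(s) = 4/s − 1 = 0 gives s = 4.
R''(s) = -4/s², which is negative for s > 0, so this is a local maximum.
R(4) = 4·ln(4) - 4 - 4 ≈ -2.4548.

-2.4548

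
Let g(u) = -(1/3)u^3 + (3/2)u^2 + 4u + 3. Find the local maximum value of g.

65/3

g'(u) = -u^2 + 3u + 4. Setting g'(u) = 0 gives u ∈ {-1, 4}.
Since g''(u) = -2u + 3, we get g''(-1) = 5 > 0 ⇒ local minimum; g''(4) = -5 < 0 ⇒ local maximum.
The local maximum is g(4) = 65/3.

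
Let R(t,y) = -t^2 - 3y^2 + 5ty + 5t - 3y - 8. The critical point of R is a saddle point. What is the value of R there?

-113/13

∂R/∂t = -2t + 5y + 5 = 0 and ∂R/∂y = 5t - 6y - 3 = 0, so (t, y) = (-15/13, -19/13).
The Hessian has R_{tt} = -2, R_{yy} = -6, R_{ty} = 5, giving D = -13 < 0, so the point is a saddle point.
R(-15/13, -19/13) = -113/13.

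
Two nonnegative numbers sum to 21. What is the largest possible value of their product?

441/4

With x + y = 21, the product is P(x) = x(21 − x).
P'(x) = 21 − 2x = 0 gives x = 21/2; P'' = −2 < 0, so this is the maximum.
P = 21/2·21/2 = 441/4.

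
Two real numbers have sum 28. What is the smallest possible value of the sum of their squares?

With a + b = 28, a^2 + b^2 = a^2 + (28 − a)^2.
The derivative 2a − 2(28 − a) = 4a − 56 vanishes at a = 14; second derivative 4 > 0, a minimum.
The minimum is 2·(14)^2 = 392.

392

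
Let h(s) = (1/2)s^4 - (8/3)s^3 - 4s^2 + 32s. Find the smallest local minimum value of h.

-152/3

h'(s) = 2s^3 - 8s^2 - 8s + 32. Setting h'(s) = 0 gives s ∈ {-2, 2, 4}.
Second-derivative test with h''(s) = 6s^2 - 16s - 8: h''(-2) = 48 > 0 ⇒ local minimum; h''(2) = -16 < 0 ⇒ local maximum; h''(4) = 24 > 0 ⇒ local minimum.
Thus h has its smallest local minimum at s = -2, with value -152/3.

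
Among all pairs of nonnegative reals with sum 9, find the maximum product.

With x + y = 9, the product is P(x) = x(9 − x).
P'(x) = 9 − 2x = 0 gives x = 9/2; P'' = −2 < 0, so this is the maximum.
P = 9/2·9/2 = 81/4.

81/4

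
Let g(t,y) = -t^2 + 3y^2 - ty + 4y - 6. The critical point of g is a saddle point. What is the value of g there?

∂g/∂t = -2t - y = 0 and ∂g/∂y = -t + 6y + 4 = 0, so (t, y) = (4/13, -8/13).
The Hessian has g_{tt} = -2, g_{yy} = 6, g_{ty} = -1, giving D = -13 < 0, so the point is a saddle point.
g(4/13, -8/13) = -94/13.

-94/13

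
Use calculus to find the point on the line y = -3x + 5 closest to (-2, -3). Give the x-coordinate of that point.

11/5

Minimize D(x)^2 = (x + 2)^2 + (-3x + 8)^2.
d/dx[D^2] = 2(x + 2) + 2·(-3)·(-3x + 8) = 0 ⇒ x = 11/5.
Then y = -8/5 and the distance is √(98/5) ≈ 4.4272.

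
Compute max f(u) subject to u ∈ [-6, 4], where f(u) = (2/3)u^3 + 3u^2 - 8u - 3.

167/3

Differentiating, f'(u) = 2u^2 + 6u - 8; which vanishes at u = -4 and u = 1.
Compare values at every candidate in [-6, 4]: f(-6) = 9; f(-4) = 103/3; f(1) = -22/3; f(4) = 167/3.
Hence the absolute maximum is 167/3 at u = 4.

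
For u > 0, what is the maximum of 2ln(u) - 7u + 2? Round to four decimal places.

-2.5055

h'(u) = 2/u − 7 = 0 gives u = 2/7.
h''(u) = -2/u², which is negative for u > 0, so this is a local maximum.
h(2/7) = 2·ln(2/7) - 2 + 2 ≈ -2.5055.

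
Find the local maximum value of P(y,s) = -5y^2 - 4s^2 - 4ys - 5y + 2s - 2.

1/2

∂P/∂y = -10y - 4s - 5 = 0 and ∂P/∂s = -4y - 8s + 2 = 0, so (y, s) = (-3/4, 5/8).
The Hessian has P_{yy} = -10, P_{ss} = -8, P_{ys} = -4, giving D = 64 > 0 with P_{yy} < 0, so the point is a local maximum.
P(-3/4, 5/8) = 1/2.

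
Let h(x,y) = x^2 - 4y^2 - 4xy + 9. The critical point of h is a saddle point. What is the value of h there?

9

∂h/∂x = 2x - 4y = 0 and ∂h/∂y = -4x - 8y = 0, so (x, y) = (0, 0).
The Hessian has h_{xx} = 2, h_{yy} = -8, h_{xy} = -4, giving D = -32 < 0, so the point is a saddle point.
h(0, 0) = 9.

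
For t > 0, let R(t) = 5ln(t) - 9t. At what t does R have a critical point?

R'(t) = 5/t − 9 = 0 gives t = 5/9.
R''(t) = -5/t², which is negative for t > 0, so this is a local maximum.
R(5/9) = 5·ln(5/9) - 5 ≈ -7.9389.

5/9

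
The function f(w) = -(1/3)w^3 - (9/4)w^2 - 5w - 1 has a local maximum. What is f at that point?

f'(w) = -w^2 - (9/2)w - 5. Setting f'(w) = 0 gives w ∈ {-5/2, -2}.
f''(w) = -2w - 9/2. f''(-5/2) = 1/2 > 0 ⇒ local minimum; f''(-2) = -1/2 < 0 ⇒ local maximum.
The local maximum is f(-2) = 8/3.

8/3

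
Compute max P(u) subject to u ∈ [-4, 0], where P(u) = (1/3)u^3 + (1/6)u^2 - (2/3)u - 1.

P'(u) = u^2 + (1/3)u - 2/3, whose only zero in [-4, 0] is u = -1.
Compare values at every candidate in [-4, 0]: P(-4) = -17; P(-1) = -1/2; P(0) = -1.
The maximum over the interval is -1/2, attained at u = -1.

-1/2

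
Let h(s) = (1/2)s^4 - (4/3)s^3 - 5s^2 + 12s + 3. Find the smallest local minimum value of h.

-67/3

h'(s) = 2s^3 - 4s^2 - 10s + 12. Setting h'(s) = 0 gives s ∈ {-2, 1, 3}.
h''(s) = 6s^2 - 8s - 10. h''(-2) = 30 > 0 ⇒ local minimum; h''(1) = -12 < 0 ⇒ local maximum; h''(3) = 20 > 0 ⇒ local minimum.
So the smallest local minimum value is h(-2) = -67/3.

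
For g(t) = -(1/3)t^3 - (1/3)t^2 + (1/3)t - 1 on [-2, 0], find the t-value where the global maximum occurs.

Differentiating, g'(t) = -t^2 - (2/3)t + 1/3; whose only zero in [-2, 0] is t = -1.
Evaluating at the critical points and endpoints: g(-2) = -1/3,  g(-1) = -4/3,  g(0) = -1.
The maximum over the interval is -1/3, attained at t = -2.

-2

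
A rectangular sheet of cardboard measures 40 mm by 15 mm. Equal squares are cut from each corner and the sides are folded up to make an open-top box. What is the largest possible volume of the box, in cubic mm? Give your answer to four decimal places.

With cut size x, the volume is V(x) = x(40 − 2x)(15 − 2x) for 0 < x < 7.5.
V'(x) = 12x^2 − 220x + 600. Setting V'(x) = 0 gives x ≈ 3.3333 (the root in (0, 7.5)).
V''(x) = 24x − 220 is negative there, so this is the maximum; V ≈ 925.9259.

925.9259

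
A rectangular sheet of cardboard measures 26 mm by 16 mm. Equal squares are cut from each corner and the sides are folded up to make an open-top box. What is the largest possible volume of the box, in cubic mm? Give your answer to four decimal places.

With cut size x, the volume is V(x) = x(26 − 2x)(16 − 2x) for 0 < x < 8.
V'(x) = 12x^2 − 168x + 416. Setting V'(x) = 0 gives x ≈ 3.2141 (the root in (0, 8)).
V''(x) = 24x − 168 is negative there, so this is the maximum; V ≈ 602.1210.

602.1210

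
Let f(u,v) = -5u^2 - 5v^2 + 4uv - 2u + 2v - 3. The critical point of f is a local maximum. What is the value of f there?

-19/7

∂f/∂u = -10u + 4v - 2 = 0 and ∂f/∂v = 4u - 10v + 2 = 0, so (u, v) = (-1/7, 1/7).
The Hessian has f_{uu} = -10, f_{vv} = -10, f_{uv} = 4, giving D = 84 > 0 with f_{uu} < 0, so the point is a local maximum.
f(-1/7, 1/7) = -19/7.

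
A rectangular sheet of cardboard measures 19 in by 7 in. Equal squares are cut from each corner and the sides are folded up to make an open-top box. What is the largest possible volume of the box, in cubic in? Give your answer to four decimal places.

With cut size x, the volume is V(x) = x(19 − 2x)(7 − 2x) for 0 < x < 3.5.
V'(x) = 12x^2 − 104x + 133. Setting V'(x) = 0 gives x ≈ 1.5594 (the root in (0, 3.5)).
V''(x) = 24x − 104 is negative there, so this is the maximum; V ≈ 96.1185.

96.1185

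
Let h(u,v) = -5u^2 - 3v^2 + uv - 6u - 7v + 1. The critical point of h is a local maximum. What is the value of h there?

454/59

∂h/∂u = -10u + v - 6 = 0 and ∂h/∂v = u - 6v - 7 = 0, so (u, v) = (-43/59, -76/59).
The Hessian has h_{uu} = -10, h_{vv} = -6, h_{uv} = 1, giving D = 59 > 0 with h_{uu} < 0, so the point is a local maximum.
h(-43/59, -76/59) = 454/59.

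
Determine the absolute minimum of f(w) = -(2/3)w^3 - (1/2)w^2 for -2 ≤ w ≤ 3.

f'(w) = -2w^2 - w, which vanishes at w = -1/2 and w = 0.
Candidates: f(-2) = 10/3,  f(-1/2) = -1/24,  f(0) = 0,  f(3) = -45/2.
The minimum over the interval is -45/2, attained at w = 3.

-45/2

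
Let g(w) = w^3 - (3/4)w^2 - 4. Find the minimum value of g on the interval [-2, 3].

-15

The derivative is 3w^2 - (3/2)w, which vanishes at w = 0 and w = 1/2.
Evaluating at the critical points and endpoints: g(-2) = -15; g(0) = -4; g(1/2) = -65/16; g(3) = 65/4.
The minimum over the interval is -15, attained at w = -2.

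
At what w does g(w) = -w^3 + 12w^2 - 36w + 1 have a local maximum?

6

g'(w) = -3w^2 + 24w - 36. Setting g'(w) = 0 gives w ∈ {2, 6}.
Since g''(w) = -6w + 24, we get g''(2) = 12 > 0 ⇒ local minimum; g''(6) = -12 < 0 ⇒ local maximum.
So the local maximum value is g(6) = 1.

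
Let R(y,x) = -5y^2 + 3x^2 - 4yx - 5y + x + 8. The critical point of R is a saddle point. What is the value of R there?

329/38

∂R/∂y = -10y - 4x - 5 = 0 and ∂R/∂x = -4y + 6x + 1 = 0, so (y, x) = (-13/38, -15/38).
The Hessian has R_{yy} = -10, R_{xx} = 6, R_{yx} = -4, giving D = -76 < 0, so the point is a saddle point.
R(-13/38, -15/38) = 329/38.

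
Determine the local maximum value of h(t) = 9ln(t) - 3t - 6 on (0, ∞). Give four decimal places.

h'(t) = 9/t − 3 = 0 gives t = 3.
h''(t) = -9/t², which is negative for t > 0, so this is a local maximum.
h(3) = 9·ln(3) - 9 - 6 ≈ -5.1125.

-5.1125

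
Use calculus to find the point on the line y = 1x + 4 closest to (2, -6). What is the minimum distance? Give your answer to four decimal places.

Minimize D(x)^2 = (x - 2)^2 + (x + 10)^2.
d/dx[D^2] = 2(x - 2) + 2·1·(x + 10) = 0 ⇒ x = -4.
Then y = 0 and the distance is √(72) ≈ 8.4853.

8.4853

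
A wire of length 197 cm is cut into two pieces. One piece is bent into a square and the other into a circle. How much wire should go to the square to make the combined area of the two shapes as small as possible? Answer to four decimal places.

Let x be the length used for the square. Square side x/4; circle radius (197−x)/(2π).
A(x) = (x/4)² + π·((197−x)/(2π))² = x²/16 + (197−x)²/(4π) for 0 ≤ x ≤ 197. A'(x) = x/8 − (197−x)/(2π) = 0 gives x = 4·197/(π+4) ≈ 110.3395.
A'' = 1/8 + 1/(2π) > 0, so this gives the minimum combined area; x ≈ 110.3395 cm to the square.

110.3395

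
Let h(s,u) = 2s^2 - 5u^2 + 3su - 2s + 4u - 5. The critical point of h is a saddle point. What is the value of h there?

∂h/∂s = 4s + 3u - 2 = 0 and ∂h/∂u = 3s - 10u + 4 = 0, so (s, u) = (8/49, 22/49).
The Hessian has h_{ss} = 4, h_{uu} = -10, h_{su} = 3, giving D = -49 < 0, so the point is a saddle point.
h(8/49, 22/49) = -209/49.

-209/49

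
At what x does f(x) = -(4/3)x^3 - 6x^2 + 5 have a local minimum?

Critical points: f'(x) = -4x^2 - 12x vanishes at x = -3, 0.
Since f''(x) = -8x - 12, we get f''(-3) = 12 > 0 ⇒ local minimum; f''(0) = -12 < 0 ⇒ local maximum.
Thus f has its local minimum at x = -3, with value -13.

-3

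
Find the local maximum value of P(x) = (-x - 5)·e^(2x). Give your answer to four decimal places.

0.0000

By the product rule, P'(x) = (-2x - 11)·e^(2x). Since e^(2x) > 0, the only critical point is x = -11/2.
P''(-11/2) has the same sign as -2 < 0, so this is a local maximum.
P(-11/2) = (1/2)·e^(-11) ≈ 0.0000.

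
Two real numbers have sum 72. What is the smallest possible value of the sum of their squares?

2592

With a + b = 72, a^2 + b^2 = a^2 + (72 − a)^2.
The derivative 2a − 2(72 − a) = 4a − 144 vanishes at a = 36; second derivative 4 > 0, a minimum.
The minimum is 2·(36)^2 = 2592.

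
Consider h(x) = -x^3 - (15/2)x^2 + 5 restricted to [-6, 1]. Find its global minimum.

The derivative is -3x^2 - 15x, which vanishes at x = -5 and x = 0.
Compare values at every candidate in [-6, 1]: h(-6) = -49, h(-5) = -115/2, h(0) = 5, h(1) = -7/2.
So the minimum is h(-5) = -115/2.

-115/2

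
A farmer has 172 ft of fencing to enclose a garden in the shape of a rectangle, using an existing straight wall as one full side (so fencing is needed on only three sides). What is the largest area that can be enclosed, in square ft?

Let the sides perpendicular to the wall have length x and the parallel side y, so 2x + y = 172 and the area is A = xy = x(172 − 2x).
A'(x) = 172 − 4x = 0 gives x = 43, and A''(x) = −4 < 0 confirms a maximum.
Then y = 172 − 2·43 = 86 and A = 3698.

3698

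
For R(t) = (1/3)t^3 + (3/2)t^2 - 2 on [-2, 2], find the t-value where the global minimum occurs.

0

The derivative is t^2 + 3t, whose only zero in [-2, 2] is t = 0.
Candidates: R(-2) = 4/3; R(0) = -2; R(2) = 20/3.
Hence the absolute minimum is -2 at t = 0.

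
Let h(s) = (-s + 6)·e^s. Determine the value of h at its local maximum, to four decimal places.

148.4132

h'(s) = (-1)·e^s + (-s + 6)·1·e^s = (-s + 5)·e^s. Since e^s > 0, the only critical point is s = 5.
h''(5) has the same sign as -1 < 0, so this is a local maximum.
h(5) = (1)·e^(5) ≈ 148.4132.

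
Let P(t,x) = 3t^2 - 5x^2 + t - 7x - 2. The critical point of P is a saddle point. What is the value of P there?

∂P/∂t = 6t + 1 = 0 and ∂P/∂x = -10x - 7 = 0, so (t, x) = (-1/6, -7/10).
The Hessian has P_{tt} = 6, P_{xx} = -10, P_{tx} = 0, giving D = -60 < 0, so the point is a saddle point.
P(-1/6, -7/10) = 11/30.

11/30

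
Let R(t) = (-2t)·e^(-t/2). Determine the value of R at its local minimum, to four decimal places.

-1.4715

R'(t) = (-2)·e^(-t/2) + (-2t)·(-1/2)·e^(-t/2) = (t - 2)·e^(-t/2). Since e^(-t/2) > 0, the only critical point is t = 2.
R''(2) has the same sign as 1 > 0, so this is a local minimum.
R(2) = (-4)·e^(-1) ≈ -1.4715.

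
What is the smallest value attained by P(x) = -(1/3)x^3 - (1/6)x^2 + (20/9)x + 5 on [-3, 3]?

The derivative is -x^2 - (1/3)x + 20/9, which vanishes at x = -5/3 and x = 4/3.
Compare values at every candidate in [-3, 3]: P(-3) = 35/6,  P(-5/3) = 385/162,  P(4/3) = 557/81,  P(3) = 7/6.
So the minimum is P(3) = 7/6.

7/6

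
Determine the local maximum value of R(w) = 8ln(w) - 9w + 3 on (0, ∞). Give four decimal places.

R'(w) = 8/w − 9 = 0 gives w = 8/9.
R''(w) = -8/w², which is negative for w > 0, so this is a local maximum.
R(8/9) = 8·ln(8/9) - 8 + 3 ≈ -5.9423.

-5.9423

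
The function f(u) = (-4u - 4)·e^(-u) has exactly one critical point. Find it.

0

Differentiating with the product rule gives f'(u) = (4u)·e^(-u). Since e^(-u) > 0, the only critical point is u = 0.
f''(0) has the same sign as 4 > 0, so this is a local minimum.
f(0) = (-4)·e^(0) ≈ -4.0000.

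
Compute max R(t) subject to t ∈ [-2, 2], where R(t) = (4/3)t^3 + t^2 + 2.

The derivative is 4t^2 + 2t, which vanishes at t = -1/2 and t = 0.
Compare values at every candidate in [-2, 2]: R(-2) = -14/3, R(-1/2) = 25/12, R(0) = 2, R(2) = 50/3.
So the maximum is R(2) = 50/3.

50/3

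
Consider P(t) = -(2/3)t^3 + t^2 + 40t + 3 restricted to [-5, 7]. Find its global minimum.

Differentiating, P'(t) = -2t^2 + 2t + 40; which vanishes at t = -4 and t = 5.
Compare values at every candidate in [-5, 7]: P(-5) = -266/3; P(-4) = -295/3; P(5) = 434/3; P(7) = 310/3.
Hence the absolute minimum is -295/3 at t = -4.

-295/3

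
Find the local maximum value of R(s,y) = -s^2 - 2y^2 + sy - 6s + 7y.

∂R/∂s = -2s + y - 6 = 0 and ∂R/∂y = s - 4y + 7 = 0, so (s, y) = (-17/7, 8/7).
The Hessian has R_{ss} = -2, R_{yy} = -4, R_{sy} = 1, giving D = 7 > 0 with R_{ss} < 0, so the point is a local maximum.
R(-17/7, 8/7) = 79/7.

79/7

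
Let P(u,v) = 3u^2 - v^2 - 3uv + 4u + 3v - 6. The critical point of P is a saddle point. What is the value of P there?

-79/21

∂P/∂u = 6u - 3v + 4 = 0 and ∂P/∂v = -3u - 2v + 3 = 0, so (u, v) = (1/21, 10/7).
The Hessian has P_{uu} = 6, P_{vv} = -2, P_{uv} = -3, giving D = -21 < 0, so the point is a saddle point.
P(1/21, 10/7) = -79/21.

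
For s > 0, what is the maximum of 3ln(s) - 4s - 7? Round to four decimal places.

-10.8630

g'(s) = 3/s − 4 = 0 gives s = 3/4.
g''(s) = -3/s², which is negative for s > 0, so this is a local maximum.
g(3/4) = 3·ln(3/4) - 3 - 7 ≈ -10.8630.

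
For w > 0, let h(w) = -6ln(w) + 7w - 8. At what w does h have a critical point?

6/7

h'(w) = -6/w + 7 = 0 gives w = 6/7.
h''(w) = 6/w², which is positive for w > 0, so this is a local minimum.
h(6/7) = -6·ln(6/7) + 6 - 8 ≈ -1.0751.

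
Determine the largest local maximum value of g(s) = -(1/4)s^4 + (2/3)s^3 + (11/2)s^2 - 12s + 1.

Critical points: g'(s) = -s^3 + 2s^2 + 11s - 12 vanishes at s = -3, 1, 4.
Since g''(s) = -3s^2 + 4s + 11, we get g''(-3) = -28 < 0 ⇒ local maximum; g''(1) = 12 > 0 ⇒ local minimum; g''(4) = -21 < 0 ⇒ local maximum.
Thus g has its largest local maximum at s = -3, with value 193/4.

193/4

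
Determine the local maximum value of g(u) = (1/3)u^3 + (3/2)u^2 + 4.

17/2

g'(u) = u^2 + 3u = 0 at u = -3, 0.
Since g''(u) = 2u + 3, we get g''(-3) = -3 < 0 ⇒ local maximum; g''(0) = 3 > 0 ⇒ local minimum.
Thus g has its local maximum at u = -3, with value 17/2.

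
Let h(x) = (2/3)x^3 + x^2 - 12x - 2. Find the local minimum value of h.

h'(x) = 2x^2 + 2x - 12 = 0 at x = -3, 2.
Second-derivative test with h''(x) = 4x + 2: h''(-3) = -10 < 0 ⇒ local maximum; h''(2) = 10 > 0 ⇒ local minimum.
The local minimum is h(2) = -50/3.

-50/3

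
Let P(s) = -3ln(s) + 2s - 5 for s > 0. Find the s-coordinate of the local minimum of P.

3/2

P'(s) = -3/s + 2 = 0 gives s = 3/2.
P''(s) = 3/s², which is positive for s > 0, so this is a local minimum.
P(3/2) = -3·ln(3/2) + 3 - 5 ≈ -3.2164.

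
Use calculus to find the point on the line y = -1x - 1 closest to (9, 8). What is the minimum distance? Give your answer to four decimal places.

Minimize D(x)^2 = (x - 9)^2 + (-x - 9)^2.
d/dx[D^2] = 2(x - 9) + 2·(-1)·(-x - 9) = 0 ⇒ x = 0.
Then y = -1 and the distance is √(162) ≈ 12.7279.

12.7279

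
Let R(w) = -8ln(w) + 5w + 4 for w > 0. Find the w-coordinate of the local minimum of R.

R'(w) = -8/w + 5 = 0 gives w = 8/5.
R''(w) = 8/w², which is positive for w > 0, so this is a local minimum.
R(8/5) = -8·ln(8/5) + 8 + 4 ≈ 8.2400.

8/5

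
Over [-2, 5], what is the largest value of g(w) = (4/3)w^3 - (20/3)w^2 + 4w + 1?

g'(w) = 4w^2 - (40/3)w + 4, which vanishes at w = 1/3 and w = 3.
Evaluating at the critical points and endpoints: g(-2) = -133/3,  g(1/3) = 133/81,  g(3) = -11,  g(5) = 21.
So the maximum is g(5) = 21.

21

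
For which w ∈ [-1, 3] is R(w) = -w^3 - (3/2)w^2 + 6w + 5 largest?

1

R'(w) = -3w^2 - 3w + 6, whose only zero in [-1, 3] is w = 1.
Candidates: R(-1) = -3/2; R(1) = 17/2; R(3) = -35/2.
The maximum over the interval is 17/2, attained at w = 1.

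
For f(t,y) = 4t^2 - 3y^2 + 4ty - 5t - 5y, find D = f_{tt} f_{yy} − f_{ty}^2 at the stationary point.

-64

∂f/∂t = 8t + 4y - 5 = 0 and ∂f/∂y = 4t - 6y - 5 = 0, so (t, y) = (25/32, -5/16).
The Hessian has f_{tt} = 8, f_{yy} = -6, f_{ty} = 4, giving D = -64 < 0, so the point is a saddle point.
D = (8)·(-6) − (4)^2 = -64.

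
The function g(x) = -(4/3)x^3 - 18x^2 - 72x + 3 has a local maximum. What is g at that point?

g'(x) = -4x^2 - 36x - 72 = 0 at x = -6, -3.
Second-derivative test with g''(x) = -8x - 36: g''(-6) = 12 > 0 ⇒ local minimum; g''(-3) = -12 < 0 ⇒ local maximum.
The local maximum is g(-3) = 93.

93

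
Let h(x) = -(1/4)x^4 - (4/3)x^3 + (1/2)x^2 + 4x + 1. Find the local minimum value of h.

h'(x) = -x^3 - 4x^2 + x + 4 = 0 at x = -4, -1, 1.
Second-derivative test with h''(x) = -3x^2 - 8x + 1: h''(-4) = -15 < 0 ⇒ local maximum; h''(-1) = 6 > 0 ⇒ local minimum; h''(1) = -10 < 0 ⇒ local maximum.
The local minimum is h(-1) = -17/12.

-17/12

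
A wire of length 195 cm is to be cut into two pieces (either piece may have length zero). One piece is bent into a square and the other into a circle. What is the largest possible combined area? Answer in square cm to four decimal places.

Let x be the length used for the square. Square side x/4; circle radius (195−x)/(2π).
A(x) = (x/4)² + π·((195−x)/(2π))² = x²/16 + (195−x)²/(4π) for 0 ≤ x ≤ 195. A'(x) = x/8 − (195−x)/(2π) = 0 gives x = 4·195/(π+4) ≈ 109.2193.
A'' > 0, so the interior critical point is a minimum; the maximum is at an endpoint. A(0) = 3025.9334 and A(195) = 2376.5625, so the largest area is 3025.9334.

3025.9334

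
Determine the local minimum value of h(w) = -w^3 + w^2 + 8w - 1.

Critical points: h'(w) = -3w^2 + 2w + 8 vanishes at w = -4/3, 2.
Since h''(w) = -6w + 2, we get h''(-4/3) = 10 > 0 ⇒ local minimum; h''(2) = -10 < 0 ⇒ local maximum.
Thus h has its local minimum at w = -4/3, with value -203/27.

-203/27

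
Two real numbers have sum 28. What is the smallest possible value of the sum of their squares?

392

With a + b = 28, a^2 + b^2 = a^2 + (28 − a)^2.
The derivative 2a − 2(28 − a) = 4a − 56 vanishes at a = 14; second derivative 4 > 0, a minimum.
The minimum is 2·(14)^2 = 392.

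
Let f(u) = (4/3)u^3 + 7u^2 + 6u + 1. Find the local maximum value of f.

Critical points: f'(u) = 4u^2 + 14u + 6 vanishes at u = -3, -1/2.
Since f''(u) = 8u + 14, we get f''(-3) = -10 < 0 ⇒ local maximum; f''(-1/2) = 10 > 0 ⇒ local minimum.
Thus f has its local maximum at u = -3, with value 10.

10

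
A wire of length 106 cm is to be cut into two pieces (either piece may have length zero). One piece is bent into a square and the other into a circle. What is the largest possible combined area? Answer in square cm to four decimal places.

Let x be the length used for the square. Square side x/4; circle radius (106−x)/(2π).
A(x) = (x/4)² + π·((106−x)/(2π))² = x²/16 + (106−x)²/(4π) for 0 ≤ x ≤ 106. A'(x) = x/8 − (106−x)/(2π) = 0 gives x = 4·106/(π+4) ≈ 59.3705.
A'' > 0, so the interior critical point is a minimum; the maximum is at an endpoint. A(0) = 894.1325 and A(106) = 702.2500, so the largest area is 894.1325.

894.1325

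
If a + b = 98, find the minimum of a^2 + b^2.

4802

With a + b = 98, a^2 + b^2 = a^2 + (98 − a)^2.
The derivative 2a − 2(98 − a) = 4a − 196 vanishes at a = 49; second derivative 4 > 0, a minimum.
The minimum is 2·(49)^2 = 4802.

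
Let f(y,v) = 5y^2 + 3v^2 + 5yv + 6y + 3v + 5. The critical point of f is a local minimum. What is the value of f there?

∂f/∂y = 10y + 5v + 6 = 0 and ∂f/∂v = 5y + 6v + 3 = 0, so (y, v) = (-3/5, 0).
The Hessian has f_{yy} = 10, f_{vv} = 6, f_{yv} = 5, giving D = 35 > 0 with f_{yy} > 0, so the point is a local minimum.
f(-3/5, 0) = 16/5.

16/5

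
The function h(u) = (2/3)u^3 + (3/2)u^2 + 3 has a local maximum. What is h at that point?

33/8

h'(u) = 2u^2 + 3u. Setting h'(u) = 0 gives u ∈ {-3/2, 0}.
Since h''(u) = 4u + 3, we get h''(-3/2) = -3 < 0 ⇒ local maximum; h''(0) = 3 > 0 ⇒ local minimum.
The local maximum is h(-3/2) = 33/8.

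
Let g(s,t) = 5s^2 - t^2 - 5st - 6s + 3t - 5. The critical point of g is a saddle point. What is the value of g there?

-34/5

∂g/∂s = 10s - 5t - 6 = 0 and ∂g/∂t = -5s - 2t + 3 = 0, so (s, t) = (3/5, 0).
The Hessian has g_{ss} = 10, g_{tt} = -2, g_{st} = -5, giving D = -45 < 0, so the point is a saddle point.
g(3/5, 0) = -34/5.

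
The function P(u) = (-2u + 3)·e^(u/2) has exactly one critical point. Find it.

-1/2

By the product rule, P'(u) = (-u - 1/2)·e^(u/2). Since e^(u/2) > 0, the only critical point is u = -1/2.
P''(-1/2) has the same sign as -1 < 0, so this is a local maximum.
P(-1/2) = (4)·e^(-1/4) ≈ 3.1152.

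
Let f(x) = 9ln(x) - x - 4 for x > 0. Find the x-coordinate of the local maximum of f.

f'(x) = 9/x − 1 = 0 gives x = 9.
f''(x) = -9/x², which is negative for x > 0, so this is a local maximum.
f(9) = 9·ln(9) - 9 - 4 ≈ 6.7750.

9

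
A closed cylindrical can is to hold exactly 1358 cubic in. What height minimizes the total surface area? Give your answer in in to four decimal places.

12.0025

With radius r and height h, πr²h = 1358 so h = 1358/(πr²), and S(r) = 2πr² + 2πrh = 2πr² + 2·1358/r.
S'(r) = 4πr − 2·1358/r² = 0 ⇒ r³ = 1358/(2π), so r ≈ 6.0012 and h = 2r ≈ 12.0025.
S''(r) = 4π + 4·1358/r³ > 0, so this is the minimum; S ≈ 678.8613.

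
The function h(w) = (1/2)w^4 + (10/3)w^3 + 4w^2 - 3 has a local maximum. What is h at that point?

-11/6

h'(w) = 2w^3 + 10w^2 + 8w = 0 at w = -4, -1, 0.
Second-derivative test with h''(w) = 6w^2 + 20w + 8: h''(-4) = 24 > 0 ⇒ local minimum; h''(-1) = -6 < 0 ⇒ local maximum; h''(0) = 8 > 0 ⇒ local minimum.
Thus h has its local maximum at w = -1, with value -11/6.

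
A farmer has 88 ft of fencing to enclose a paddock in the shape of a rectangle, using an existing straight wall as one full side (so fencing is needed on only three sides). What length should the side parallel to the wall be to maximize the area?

Let the sides perpendicular to the wall have length x and the parallel side y, so 2x + y = 88 and the area is A = xy = x(88 − 2x).
A'(x) = 88 − 4x = 0 gives x = 22, and A''(x) = −4 < 0 confirms a maximum.
Then y = 88 − 2·22 = 44 and A = 968.

44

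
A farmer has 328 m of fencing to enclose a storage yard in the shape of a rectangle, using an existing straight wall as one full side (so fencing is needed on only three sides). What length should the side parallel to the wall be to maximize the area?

Let the sides perpendicular to the wall have length x and the parallel side y, so 2x + y = 328 and the area is A = xy = x(328 − 2x).
A'(x) = 328 − 4x = 0 gives x = 82, and A''(x) = −4 < 0 confirms a maximum.
Then y = 328 − 2·82 = 164 and A = 13448.

164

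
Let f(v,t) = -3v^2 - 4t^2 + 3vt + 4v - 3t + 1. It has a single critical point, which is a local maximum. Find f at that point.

94/39

∂f/∂v = -6v + 3t + 4 = 0 and ∂f/∂t = 3v - 8t - 3 = 0, so (v, t) = (23/39, -2/13).
The Hessian has f_{vv} = -6, f_{tt} = -8, f_{vt} = 3, giving D = 39 > 0 with f_{vv} < 0, so the point is a local maximum.
f(23/39, -2/13) = 94/39.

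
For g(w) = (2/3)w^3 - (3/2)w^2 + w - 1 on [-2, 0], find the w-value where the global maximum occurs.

The derivative is 2w^2 - 3w + 1, which has no zeros in [-2, 0].
Candidates: g(-2) = -43/3; g(0) = -1.
Hence the absolute maximum is -1 at w = 0.

0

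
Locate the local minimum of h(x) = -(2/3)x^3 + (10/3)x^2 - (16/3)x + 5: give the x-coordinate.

h'(x) = -2x^2 + (20/3)x - 16/3. Setting h'(x) = 0 gives x ∈ {4/3, 2}.
Second-derivative test with h''(x) = -4x + 20/3: h''(4/3) = 4/3 > 0 ⇒ local minimum; h''(2) = -4/3 < 0 ⇒ local maximum.
So the local minimum value is h(4/3) = 181/81.

4/3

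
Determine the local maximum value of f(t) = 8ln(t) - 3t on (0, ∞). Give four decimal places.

-0.1534

f'(t) = 8/t − 3 = 0 gives t = 8/3.
f''(t) = -8/t², which is negative for t > 0, so this is a local maximum.
f(8/3) = 8·ln(8/3) - 8 ≈ -0.1534.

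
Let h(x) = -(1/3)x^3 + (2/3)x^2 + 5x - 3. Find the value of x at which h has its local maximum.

3

h'(x) = -x^2 + (4/3)x + 5. Setting h'(x) = 0 gives x ∈ {-5/3, 3}.
Second-derivative test with h''(x) = -2x + 4/3: h''(-5/3) = 14/3 > 0 ⇒ local minimum; h''(3) = -14/3 < 0 ⇒ local maximum.
So the local maximum value is h(3) = 9.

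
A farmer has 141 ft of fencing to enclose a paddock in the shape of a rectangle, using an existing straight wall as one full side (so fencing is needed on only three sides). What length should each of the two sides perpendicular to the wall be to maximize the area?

141/4

Let the sides perpendicular to the wall have length x and the parallel side y, so 2x + y = 141 and the area is A = xy = x(141 − 2x).
A'(x) = 141 − 4x = 0 gives x = 141/4, and A''(x) = −4 < 0 confirms a maximum.
Then y = 141 − 2·141/4 = 141/2 and A = 19881/8.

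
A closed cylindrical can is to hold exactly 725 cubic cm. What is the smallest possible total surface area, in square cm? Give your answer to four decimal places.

With radius r and height h, πr²h = 725 so h = 725/(πr²), and S(r) = 2πr² + 2πrh = 2πr² + 2·725/r.
S'(r) = 4πr − 2·725/r² = 0 ⇒ r³ = 725/(2π), so r ≈ 4.8684 and h = 2r ≈ 9.7368.
S''(r) = 4π + 4·725/r³ > 0, so this is the minimum; S ≈ 446.7589.

446.7589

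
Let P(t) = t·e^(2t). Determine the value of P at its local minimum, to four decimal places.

-0.1839

By the product rule, P'(t) = (2t + 1)·e^(2t). Since e^(2t) > 0, the only critical point is t = -1/2.
P''(-1/2) has the same sign as 2 > 0, so this is a local minimum.
P(-1/2) = (-1/2)·e^(-1) ≈ -0.1839.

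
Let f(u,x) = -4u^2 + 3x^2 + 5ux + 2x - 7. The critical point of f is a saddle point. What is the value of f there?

-527/73

∂f/∂u = -8u + 5x = 0 and ∂f/∂x = 5u + 6x + 2 = 0, so (u, x) = (-10/73, -16/73).
The Hessian has f_{uu} = -8, f_{xx} = 6, f_{ux} = 5, giving D = -73 < 0, so the point is a saddle point.
f(-10/73, -16/73) = -527/73.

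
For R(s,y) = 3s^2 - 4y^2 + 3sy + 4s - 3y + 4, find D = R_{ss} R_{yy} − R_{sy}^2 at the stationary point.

∂R/∂s = 6s + 3y + 4 = 0 and ∂R/∂y = 3s - 8y - 3 = 0, so (s, y) = (-23/57, -10/19).
The Hessian has R_{ss} = 6, R_{yy} = -8, R_{sy} = 3, giving D = -57 < 0, so the point is a saddle point.
D = (6)·(-8) − (3)^2 = -57.

-57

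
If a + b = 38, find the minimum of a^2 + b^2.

With a + b = 38, a^2 + b^2 = a^2 + (38 − a)^2.
The derivative 2a − 2(38 − a) = 4a − 76 vanishes at a = 19; second derivative 4 > 0, a minimum.
The minimum is 2·(19)^2 = 722.

722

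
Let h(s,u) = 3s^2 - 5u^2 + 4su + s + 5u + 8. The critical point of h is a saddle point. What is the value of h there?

∂h/∂s = 6s + 4u + 1 = 0 and ∂h/∂u = 4s - 10u + 5 = 0, so (s, u) = (-15/38, 13/38).
The Hessian has h_{ss} = 6, h_{uu} = -10, h_{su} = 4, giving D = -76 < 0, so the point is a saddle point.
h(-15/38, 13/38) = 329/38.

329/38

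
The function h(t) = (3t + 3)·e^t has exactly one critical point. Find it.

By the product rule, h'(t) = (3t + 6)·e^t. Since e^t > 0, the only critical point is t = -2.
h''(-2) has the same sign as 3 > 0, so this is a local minimum.
h(-2) = (-3)·e^(-2) ≈ -0.4060.

-2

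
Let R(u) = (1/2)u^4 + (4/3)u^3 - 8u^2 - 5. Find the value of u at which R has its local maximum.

R'(u) = 2u^3 + 4u^2 - 16u = 0 at u = -4, 0, 2.
R''(u) = 6u^2 + 8u - 16. R''(-4) = 48 > 0 ⇒ local minimum; R''(0) = -16 < 0 ⇒ local maximum; R''(2) = 24 > 0 ⇒ local minimum.
So the local maximum value is R(0) = -5.

0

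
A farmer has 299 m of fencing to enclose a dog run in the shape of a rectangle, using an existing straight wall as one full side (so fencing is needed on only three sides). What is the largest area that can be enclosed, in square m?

89401/8

Let the sides perpendicular to the wall have length x and the parallel side y, so 2x + y = 299 and the area is A = xy = x(299 − 2x).
A'(x) = 299 − 4x = 0 gives x = 299/4, and A''(x) = −4 < 0 confirms a maximum.
Then y = 299 − 2·299/4 = 299/2 and A = 89401/8.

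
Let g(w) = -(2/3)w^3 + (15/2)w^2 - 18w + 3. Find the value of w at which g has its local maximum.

6

g'(w) = -2w^2 + 15w - 18. Setting g'(w) = 0 gives w ∈ {3/2, 6}.
g''(w) = -4w + 15. g''(3/2) = 9 > 0 ⇒ local minimum; g''(6) = -9 < 0 ⇒ local maximum.
Thus g has its local maximum at w = 6, with value 21.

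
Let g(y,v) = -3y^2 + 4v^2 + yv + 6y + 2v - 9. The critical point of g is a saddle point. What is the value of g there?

-321/49

∂g/∂y = -6y + v + 6 = 0 and ∂g/∂v = y + 8v + 2 = 0, so (y, v) = (46/49, -18/49).
The Hessian has g_{yy} = -6, g_{vv} = 8, g_{yv} = 1, giving D = -49 < 0, so the point is a saddle point.
g(46/49, -18/49) = -321/49.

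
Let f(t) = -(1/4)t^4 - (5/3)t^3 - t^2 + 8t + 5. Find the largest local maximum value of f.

121/12

Critical points: f'(t) = -t^3 - 5t^2 - 2t + 8 vanishes at t = -4, -2, 1.
f''(t) = -3t^2 - 10t - 2. f''(-4) = -10 < 0 ⇒ local maximum; f''(-2) = 6 > 0 ⇒ local minimum; f''(1) = -15 < 0 ⇒ local maximum.
So the largest local maximum value is f(1) = 121/12.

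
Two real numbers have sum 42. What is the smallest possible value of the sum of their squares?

882

With a + b = 42, a^2 + b^2 = a^2 + (42 − a)^2.
The derivative 2a − 2(42 − a) = 4a − 84 vanishes at a = 21; second derivative 4 > 0, a minimum.
The minimum is 2·(21)^2 = 882.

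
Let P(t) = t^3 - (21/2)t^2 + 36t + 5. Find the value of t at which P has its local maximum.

P'(t) = 3t^2 - 21t + 36. Setting P'(t) = 0 gives t ∈ {3, 4}.
Second-derivative test with P''(t) = 6t - 21: P''(3) = -3 < 0 ⇒ local maximum; P''(4) = 3 > 0 ⇒ local minimum.
Thus P has its local maximum at t = 3, with value 91/2.

3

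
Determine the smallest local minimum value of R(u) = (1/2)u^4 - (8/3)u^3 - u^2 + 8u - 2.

R'(u) = 2u^3 - 8u^2 - 2u + 8 = 0 at u = -1, 1, 4.
R''(u) = 6u^2 - 16u - 2. R''(-1) = 20 > 0 ⇒ local minimum; R''(1) = -12 < 0 ⇒ local maximum; R''(4) = 30 > 0 ⇒ local minimum.
The smallest local minimum is R(4) = -86/3.

-86/3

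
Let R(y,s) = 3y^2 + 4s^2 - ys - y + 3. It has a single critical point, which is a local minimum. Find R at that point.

∂R/∂y = 6y - s - 1 = 0 and ∂R/∂s = -y + 8s = 0, so (y, s) = (8/47, 1/47).
The Hessian has R_{yy} = 6, R_{ss} = 8, R_{ys} = -1, giving D = 47 > 0 with R_{yy} > 0, so the point is a local minimum.
R(8/47, 1/47) = 137/47.

137/47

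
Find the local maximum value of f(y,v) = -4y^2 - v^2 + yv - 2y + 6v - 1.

∂f/∂y = -8y + v - 2 = 0 and ∂f/∂v = y - 2v + 6 = 0, so (y, v) = (2/15, 46/15).
The Hessian has f_{yy} = -8, f_{vv} = -2, f_{yv} = 1, giving D = 15 > 0 with f_{yy} < 0, so the point is a local maximum.
f(2/15, 46/15) = 121/15.

121/15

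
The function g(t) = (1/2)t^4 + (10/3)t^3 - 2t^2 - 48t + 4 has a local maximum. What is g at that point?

161/2

g'(t) = 2t^3 + 10t^2 - 4t - 48 = 0 at t = -4, -3, 2.
g''(t) = 6t^2 + 20t - 4. g''(-4) = 12 > 0 ⇒ local minimum; g''(-3) = -10 < 0 ⇒ local maximum; g''(2) = 60 > 0 ⇒ local minimum.
The local maximum is g(-3) = 161/2.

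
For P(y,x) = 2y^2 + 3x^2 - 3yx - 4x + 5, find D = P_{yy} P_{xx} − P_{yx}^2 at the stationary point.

∂P/∂y = 4y - 3x = 0 and ∂P/∂x = -3y + 6x - 4 = 0, so (y, x) = (4/5, 16/15).
The Hessian has P_{yy} = 4, P_{xx} = 6, P_{yx} = -3, giving D = 15 > 0 with P_{yy} > 0, so the point is a local minimum.
D = (4)·(6) − (-3)^2 = 15.

15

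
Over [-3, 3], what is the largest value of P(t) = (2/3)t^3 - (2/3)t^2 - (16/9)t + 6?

38/3

The derivative is 2t^2 - (4/3)t - 16/9, which vanishes at t = -2/3 and t = 4/3.
Evaluating at the critical points and endpoints: P(-3) = -38/3, P(-2/3) = 542/81, P(4/3) = 326/81, P(3) = 38/3.
The maximum over the interval is 38/3, attained at t = 3.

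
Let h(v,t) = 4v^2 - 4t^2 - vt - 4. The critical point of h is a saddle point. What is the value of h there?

∂h/∂v = 8v - t = 0 and ∂h/∂t = -v - 8t = 0, so (v, t) = (0, 0).
The Hessian has h_{vv} = 8, h_{tt} = -8, h_{vt} = -1, giving D = -65 < 0, so the point is a saddle point.
h(0, 0) = -4.

-4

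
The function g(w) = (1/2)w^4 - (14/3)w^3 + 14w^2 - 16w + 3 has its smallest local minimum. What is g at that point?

g'(w) = 2w^3 - 14w^2 + 28w - 16 = 0 at w = 1, 2, 4.
Since g''(w) = 6w^2 - 28w + 28, we get g''(1) = 6 > 0 ⇒ local minimum; g''(2) = -4 < 0 ⇒ local maximum; g''(4) = 12 > 0 ⇒ local minimum.
The smallest local minimum is g(4) = -23/3.

-23/3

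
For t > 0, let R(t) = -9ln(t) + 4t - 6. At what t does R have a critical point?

9/4

R'(t) = -9/t + 4 = 0 gives t = 9/4.
R''(t) = 9/t², which is positive for t > 0, so this is a local minimum.
R(9/4) = -9·ln(9/4) + 9 - 6 ≈ -4.2984.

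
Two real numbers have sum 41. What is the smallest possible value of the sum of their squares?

1681/2

With a + b = 41, a^2 + b^2 = a^2 + (41 − a)^2.
The derivative 2a − 2(41 − a) = 4a − 82 vanishes at a = 41/2; second derivative 4 > 0, a minimum.
The minimum is 2·(41/2)^2 = 1681/2.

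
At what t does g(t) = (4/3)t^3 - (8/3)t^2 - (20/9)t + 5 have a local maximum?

Critical points: g'(t) = 4t^2 - (16/3)t - 20/9 vanishes at t = -1/3, 5/3.
Second-derivative test with g''(t) = 8t - 16/3: g''(-1/3) = -8 < 0 ⇒ local maximum; g''(5/3) = 8 > 0 ⇒ local minimum.
Thus g has its local maximum at t = -1/3, with value 437/81.

-1/3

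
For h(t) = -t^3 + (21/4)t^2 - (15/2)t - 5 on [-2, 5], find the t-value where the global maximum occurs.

h'(t) = -3t^2 + (21/2)t - 15/2, which vanishes at t = 1 and t = 5/2.
Compare values at every candidate in [-2, 5]: h(-2) = 39, h(1) = -33/4, h(5/2) = -105/16, h(5) = -145/4.
Hence the absolute maximum is 39 at t = -2.

-2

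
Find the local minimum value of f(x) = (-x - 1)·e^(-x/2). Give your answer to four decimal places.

-1.2131

By the product rule, f'(x) = ((1/2)x - 1/2)·e^(-x/2). Since e^(-x/2) > 0, the only critical point is x = 1.
f''(1) has the same sign as 1/2 > 0, so this is a local minimum.
f(1) = (-2)·e^(-1/2) ≈ -1.2131.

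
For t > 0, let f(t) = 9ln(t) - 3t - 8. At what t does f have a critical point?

f'(t) = 9/t − 3 = 0 gives t = 3.
f''(t) = -9/t², which is negative for t > 0, so this is a local maximum.
f(3) = 9·ln(3) - 9 - 8 ≈ -7.1125.

3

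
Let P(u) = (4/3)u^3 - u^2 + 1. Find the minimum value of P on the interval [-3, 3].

Differentiating, P'(u) = 4u^2 - 2u; which vanishes at u = 0 and u = 1/2.
Evaluating at the critical points and endpoints: P(-3) = -44, P(0) = 1, P(1/2) = 11/12, P(3) = 28.
So the minimum is P(-3) = -44.

-44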